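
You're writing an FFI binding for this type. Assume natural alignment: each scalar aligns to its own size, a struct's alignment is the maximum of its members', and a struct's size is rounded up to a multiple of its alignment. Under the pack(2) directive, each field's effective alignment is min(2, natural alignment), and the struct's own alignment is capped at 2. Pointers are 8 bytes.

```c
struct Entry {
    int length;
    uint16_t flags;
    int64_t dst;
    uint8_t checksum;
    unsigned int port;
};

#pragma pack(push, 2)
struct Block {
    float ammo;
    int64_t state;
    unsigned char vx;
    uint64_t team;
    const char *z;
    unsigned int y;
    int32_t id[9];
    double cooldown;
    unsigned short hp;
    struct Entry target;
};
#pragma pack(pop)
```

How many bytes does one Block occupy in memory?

Entry: 0..4  length  (4B, 4-aligned); 4..6  flags  (2B, 2-aligned); 6..8  -- padding (2B); 8..16  dst  (8B, 8-aligned); 16..17  checksum  (1B, 1-aligned); 17..20  -- padding (3B); 20..24  port  (4B, 4-aligned); sizeof = 24, alignof = 8
0..4  ammo  (4B, 2-aligned)
4..12  state  (8B, 2-aligned)
12..13  vx  (1B, 1-aligned)
13..14  -- padding (1B)
14..22  team  (8B, 2-aligned)
22..30  z  (8B, 2-aligned)
30..34  y  (4B, 2-aligned)
34..70  id  (36B, 2-aligned)
70..78  cooldown  (8B, 2-aligned)
78..80  hp  (2B, 2-aligned)
80..104  target  (24B, 2-aligned)
sizeof = 104, alignof = 2

104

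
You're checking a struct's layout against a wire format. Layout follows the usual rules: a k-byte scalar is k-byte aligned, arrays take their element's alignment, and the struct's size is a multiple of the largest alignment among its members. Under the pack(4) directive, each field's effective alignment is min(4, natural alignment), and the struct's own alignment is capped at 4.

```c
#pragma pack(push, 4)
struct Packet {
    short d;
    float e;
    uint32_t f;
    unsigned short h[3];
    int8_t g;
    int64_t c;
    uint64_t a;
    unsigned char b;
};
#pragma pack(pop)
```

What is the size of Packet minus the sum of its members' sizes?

0..2  d  (2B, 2-aligned)
2..4  -- padding (2B)
4..8  e  (4B, 4-aligned)
8..12  f  (4B, 4-aligned)
12..18  h  (6B, 2-aligned)
18..19  g  (1B, 1-aligned)
19..20  -- padding (1B)
20..28  c  (8B, 4-aligned)
28..36  a  (8B, 4-aligned)
36..37  b  (1B, 1-aligned)
37..40  -- tail padding (3B)
sizeof = 40, alignof = 4
data bytes 34, size 40 → padding 6

6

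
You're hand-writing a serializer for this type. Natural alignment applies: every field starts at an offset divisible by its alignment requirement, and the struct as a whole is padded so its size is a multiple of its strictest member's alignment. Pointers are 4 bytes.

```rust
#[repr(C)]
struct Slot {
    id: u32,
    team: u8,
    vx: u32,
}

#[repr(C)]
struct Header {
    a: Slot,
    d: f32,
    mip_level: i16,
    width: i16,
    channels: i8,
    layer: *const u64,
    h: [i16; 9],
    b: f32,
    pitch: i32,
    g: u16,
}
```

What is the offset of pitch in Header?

52

Slot: @0: id [4B, align 4] → 4; @4: team [1B, align 1] → 5; +3 pad (align 4); @8: vx [4B, align 4] → 12; size 12, align 4
@0: a [12B, align 4] → 12
@12: d [4B, align 4] → 16
@16: mip_level [2B, align 2] → 18
@18: width [2B, align 2] → 20
@20: channels [1B, align 1] → 21
+3 pad (align 4)
@24: layer [4B, align 4] → 28
@28: h [18B, align 2] → 46
+2 pad (align 4)
@48: b [4B, align 4] → 52
@52: pitch [4B, align 4] → 56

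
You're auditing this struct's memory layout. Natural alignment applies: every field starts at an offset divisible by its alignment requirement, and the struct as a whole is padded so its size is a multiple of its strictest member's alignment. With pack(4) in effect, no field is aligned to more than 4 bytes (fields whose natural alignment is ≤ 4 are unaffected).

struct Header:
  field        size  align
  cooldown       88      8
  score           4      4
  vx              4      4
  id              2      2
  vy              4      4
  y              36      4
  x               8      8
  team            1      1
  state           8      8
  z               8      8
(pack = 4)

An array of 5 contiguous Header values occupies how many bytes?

840

@0: cooldown [88B, align 4] → 88
@88: score [4B, align 4] → 92
@92: vx [4B, align 4] → 96
@96: id [2B, align 2] → 98
+2 pad (align 4)
@100: vy [4B, align 4] → 104
@104: y [36B, align 4] → 140
@140: x [8B, align 4] → 148
@148: team [1B, align 1] → 149
+3 pad (align 4)
@152: state [8B, align 4] → 160
@160: z [8B, align 4] → 168
size 168, align 4
array of 5: 5 × 168 = 840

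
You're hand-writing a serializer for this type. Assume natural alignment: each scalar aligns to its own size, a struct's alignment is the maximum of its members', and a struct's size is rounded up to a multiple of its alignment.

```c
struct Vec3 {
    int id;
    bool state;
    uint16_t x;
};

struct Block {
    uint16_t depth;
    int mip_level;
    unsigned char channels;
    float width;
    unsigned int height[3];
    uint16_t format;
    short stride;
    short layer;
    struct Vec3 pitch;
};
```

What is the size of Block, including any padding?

44 bytes

Vec3: 0..4  id  (4B, 4-aligned); 4..5  state  (1B, 1-aligned); 5..6  -- padding (1B); 6..8  x  (2B, 2-aligned); sizeof = 8, alignof = 4
0..2  depth  (2B, 2-aligned)
2..4  -- padding (2B)
4..8  mip_level  (4B, 4-aligned)
8..9  channels  (1B, 1-aligned)
9..12  -- padding (3B)
12..16  width  (4B, 4-aligned)
16..28  height  (12B, 4-aligned)
28..30  format  (2B, 2-aligned)
30..32  stride  (2B, 2-aligned)
32..34  layer  (2B, 2-aligned)
34..36  -- padding (2B)
36..44  pitch  (8B, 4-aligned)
sizeof = 44, alignof = 4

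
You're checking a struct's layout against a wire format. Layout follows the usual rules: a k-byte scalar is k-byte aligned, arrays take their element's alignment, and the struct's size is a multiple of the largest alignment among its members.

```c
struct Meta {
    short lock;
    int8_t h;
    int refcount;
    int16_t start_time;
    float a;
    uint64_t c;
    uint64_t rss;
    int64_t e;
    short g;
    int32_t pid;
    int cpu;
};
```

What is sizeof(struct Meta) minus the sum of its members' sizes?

0..2  lock  (2B, 2-aligned)
2..3  h  (1B, 1-aligned)
3..4  -- padding (1B)
4..8  refcount  (4B, 4-aligned)
8..10  start_time  (2B, 2-aligned)
10..12  -- padding (2B)
12..16  a  (4B, 4-aligned)
16..24  c  (8B, 8-aligned)
24..32  rss  (8B, 8-aligned)
32..40  e  (8B, 8-aligned)
40..42  g  (2B, 2-aligned)
42..44  -- padding (2B)
44..48  pid  (4B, 4-aligned)
48..52  cpu  (4B, 4-aligned)
52..56  -- tail padding (4B)
sizeof = 56, alignof = 8
data bytes 47, size 56 → padding 9

9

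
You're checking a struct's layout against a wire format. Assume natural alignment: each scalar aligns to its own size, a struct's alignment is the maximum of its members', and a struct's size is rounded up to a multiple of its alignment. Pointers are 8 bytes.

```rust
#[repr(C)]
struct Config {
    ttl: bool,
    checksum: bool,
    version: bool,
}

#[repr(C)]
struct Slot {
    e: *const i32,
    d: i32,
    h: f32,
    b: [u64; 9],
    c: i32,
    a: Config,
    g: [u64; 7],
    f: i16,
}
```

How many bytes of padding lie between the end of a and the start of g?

1

Config: @0: ttl [1B, align 1] → 1; @1: checksum [1B, align 1] → 2; @2: version [1B, align 1] → 3; size 3, align 1
@0: e [8B, align 8] → 8
@8: d [4B, align 4] → 12
@12: h [4B, align 4] → 16
@16: b [72B, align 8] → 88
@88: c [4B, align 4] → 92
@92: a [3B, align 1] → 95
+1 pad (align 8)
@96: g [56B, align 8] → 152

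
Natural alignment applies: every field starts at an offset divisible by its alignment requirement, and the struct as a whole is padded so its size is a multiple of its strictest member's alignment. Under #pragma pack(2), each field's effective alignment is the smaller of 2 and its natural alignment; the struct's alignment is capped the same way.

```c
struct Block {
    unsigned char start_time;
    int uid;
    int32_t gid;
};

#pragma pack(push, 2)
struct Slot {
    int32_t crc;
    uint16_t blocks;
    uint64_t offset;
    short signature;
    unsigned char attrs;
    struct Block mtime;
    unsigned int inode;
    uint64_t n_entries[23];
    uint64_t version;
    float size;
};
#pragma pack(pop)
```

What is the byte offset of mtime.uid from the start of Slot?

Block: 0..1  start_time  (1B, 1-aligned); 1..4  -- padding (3B); 4..8  uid  (4B, 4-aligned); 8..12  gid  (4B, 4-aligned); sizeof = 12, alignof = 4
0..4  crc  (4B, 2-aligned)
4..6  blocks  (2B, 2-aligned)
6..14  offset  (8B, 2-aligned)
14..16  signature  (2B, 2-aligned)
16..17  attrs  (1B, 1-aligned)
17..18  -- padding (1B)
18..30  mtime  (12B, 2-aligned)
within Block: uid at 4
18 + 4 = 22

22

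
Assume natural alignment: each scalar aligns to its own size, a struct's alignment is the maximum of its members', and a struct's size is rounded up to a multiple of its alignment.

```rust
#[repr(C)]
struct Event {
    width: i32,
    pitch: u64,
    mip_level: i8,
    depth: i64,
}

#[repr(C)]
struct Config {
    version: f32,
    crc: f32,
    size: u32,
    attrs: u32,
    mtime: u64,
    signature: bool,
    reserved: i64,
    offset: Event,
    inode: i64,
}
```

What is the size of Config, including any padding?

80

Event: @0: width [4B, align 4] → 4; +4 pad (align 8); @8: pitch [8B, align 8] → 16; @16: mip_level [1B, align 1] → 17; +7 pad (align 8); @24: depth [8B, align 8] → 32; size 32, align 8
@0: version [4B, align 4] → 4
@4: crc [4B, align 4] → 8
@8: size [4B, align 4] → 12
@12: attrs [4B, align 4] → 16
@16: mtime [8B, align 8] → 24
@24: signature [1B, align 1] → 25
+7 pad (align 8)
@32: reserved [8B, align 8] → 40
@40: offset [32B, align 8] → 72
@72: inode [8B, align 8] → 80
size 80, align 8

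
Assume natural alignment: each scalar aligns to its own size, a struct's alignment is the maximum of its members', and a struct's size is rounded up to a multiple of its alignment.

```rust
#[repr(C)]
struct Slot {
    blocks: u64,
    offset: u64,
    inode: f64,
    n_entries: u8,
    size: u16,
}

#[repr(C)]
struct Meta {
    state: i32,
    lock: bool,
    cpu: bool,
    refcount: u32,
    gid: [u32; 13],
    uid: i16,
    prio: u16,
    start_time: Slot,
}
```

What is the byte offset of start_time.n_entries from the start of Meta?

Slot: 0..8  blocks  (8B, 8-aligned); 8..16  offset  (8B, 8-aligned); 16..24  inode  (8B, 8-aligned); 24..25  n_entries  (1B, 1-aligned); 25..26  -- padding (1B); 26..28  size  (2B, 2-aligned); 28..32  -- tail padding (4B); sizeof = 32, alignof = 8
0..4  state  (4B, 4-aligned)
4..5  lock  (1B, 1-aligned)
5..6  cpu  (1B, 1-aligned)
6..8  -- padding (2B)
8..12  refcount  (4B, 4-aligned)
12..64  gid  (52B, 4-aligned)
64..66  uid  (2B, 2-aligned)
66..68  prio  (2B, 2-aligned)
68..72  -- padding (4B)
72..104  start_time  (32B, 8-aligned)
within Slot: n_entries at 24
72 + 24 = 96

96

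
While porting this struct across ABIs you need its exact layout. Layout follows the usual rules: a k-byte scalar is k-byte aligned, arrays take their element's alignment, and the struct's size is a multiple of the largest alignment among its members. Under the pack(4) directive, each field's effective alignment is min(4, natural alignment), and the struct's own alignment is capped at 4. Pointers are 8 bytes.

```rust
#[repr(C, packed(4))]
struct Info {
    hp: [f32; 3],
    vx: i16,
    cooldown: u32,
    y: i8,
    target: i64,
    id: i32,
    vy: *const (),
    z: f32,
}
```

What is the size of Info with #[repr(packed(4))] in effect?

hp at 0 (size 12, align 4) → ends 12
vx at 12 (size 2, align 2) → ends 14
pad 2 to align 4 for cooldown
cooldown at 16 (size 4, align 4) → ends 20
y at 20 (size 1, align 1) → ends 21
pad 3 to align 4 for target
target at 24 (size 8, align 4) → ends 32
id at 32 (size 4, align 4) → ends 36
vy at 36 (size 8, align 4) → ends 44
z at 44 (size 4, align 4) → ends 48
total 48 bytes, alignment 4

48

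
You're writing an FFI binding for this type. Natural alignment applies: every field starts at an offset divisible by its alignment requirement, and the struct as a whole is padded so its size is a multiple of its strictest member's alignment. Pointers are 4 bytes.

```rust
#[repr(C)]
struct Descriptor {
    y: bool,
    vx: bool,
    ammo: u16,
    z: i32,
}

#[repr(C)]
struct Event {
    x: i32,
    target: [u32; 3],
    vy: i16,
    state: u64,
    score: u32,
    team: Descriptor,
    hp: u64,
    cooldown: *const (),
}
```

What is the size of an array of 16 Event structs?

1024

Descriptor: @0: y [1B, align 1] → 1; @1: vx [1B, align 1] → 2; @2: ammo [2B, align 2] → 4; @4: z [4B, align 4] → 8; size 8, align 4
@0: x [4B, align 4] → 4
@4: target [12B, align 4] → 16
@16: vy [2B, align 2] → 18
+6 pad (align 8)
@24: state [8B, align 8] → 32
@32: score [4B, align 4] → 36
@36: team [8B, align 4] → 44
+4 pad (align 8)
@48: hp [8B, align 8] → 56
@56: cooldown [4B, align 4] → 60
+4 tail pad (align 8)
size 64, align 8
array of 16: 16 × 64 = 1024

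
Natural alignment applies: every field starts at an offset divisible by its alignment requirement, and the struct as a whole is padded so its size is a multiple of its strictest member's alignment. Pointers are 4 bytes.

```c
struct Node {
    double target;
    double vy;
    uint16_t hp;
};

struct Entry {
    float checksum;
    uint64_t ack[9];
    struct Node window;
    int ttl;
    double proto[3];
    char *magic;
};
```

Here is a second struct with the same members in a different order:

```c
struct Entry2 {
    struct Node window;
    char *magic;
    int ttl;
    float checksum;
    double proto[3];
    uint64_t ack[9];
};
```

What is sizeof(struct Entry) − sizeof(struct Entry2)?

8

Node: 0..8  target  (8B, 8-aligned); 8..16  vy  (8B, 8-aligned); 16..18  hp  (2B, 2-aligned); 18..24  -- tail padding (6B); sizeof = 24, alignof = 8
0..4  checksum  (4B, 4-aligned)
4..8  -- padding (4B)
8..80  ack  (72B, 8-aligned)
80..104  window  (24B, 8-aligned)
104..108  ttl  (4B, 4-aligned)
108..112  -- padding (4B)
112..136  proto  (24B, 8-aligned)
136..140  magic  (4B, 4-aligned)
140..144  -- tail padding (4B)
sizeof = 144, alignof = 8
— Entry2 —
0..24  window  (24B, 8-aligned)
24..28  magic  (4B, 4-aligned)
28..32  ttl  (4B, 4-aligned)
32..36  checksum  (4B, 4-aligned)
36..40  -- padding (4B)
40..64  proto  (24B, 8-aligned)
64..136  ack  (72B, 8-aligned)
sizeof = 136, alignof = 8
144 − 136 = 8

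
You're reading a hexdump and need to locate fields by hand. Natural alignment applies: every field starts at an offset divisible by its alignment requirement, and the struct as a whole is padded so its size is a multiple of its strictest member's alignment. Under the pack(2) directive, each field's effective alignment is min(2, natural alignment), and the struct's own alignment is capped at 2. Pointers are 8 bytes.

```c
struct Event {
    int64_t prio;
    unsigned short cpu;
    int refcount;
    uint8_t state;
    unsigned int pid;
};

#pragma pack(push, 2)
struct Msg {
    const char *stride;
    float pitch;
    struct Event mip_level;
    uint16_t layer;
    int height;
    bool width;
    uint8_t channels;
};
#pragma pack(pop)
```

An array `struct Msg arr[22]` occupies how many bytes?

968

Event: @0: prio [8B, align 8] → 8; @8: cpu [2B, align 2] → 10; +2 pad (align 4); @12: refcount [4B, align 4] → 16; @16: state [1B, align 1] → 17; +3 pad (align 4); @20: pid [4B, align 4] → 24; size 24, align 8
@0: stride [8B, align 2] → 8
@8: pitch [4B, align 2] → 12
@12: mip_level [24B, align 2] → 36
@36: layer [2B, align 2] → 38
@38: height [4B, align 2] → 42
@42: width [1B, align 1] → 43
@43: channels [1B, align 1] → 44
size 44, align 2
array of 22: 22 × 44 = 968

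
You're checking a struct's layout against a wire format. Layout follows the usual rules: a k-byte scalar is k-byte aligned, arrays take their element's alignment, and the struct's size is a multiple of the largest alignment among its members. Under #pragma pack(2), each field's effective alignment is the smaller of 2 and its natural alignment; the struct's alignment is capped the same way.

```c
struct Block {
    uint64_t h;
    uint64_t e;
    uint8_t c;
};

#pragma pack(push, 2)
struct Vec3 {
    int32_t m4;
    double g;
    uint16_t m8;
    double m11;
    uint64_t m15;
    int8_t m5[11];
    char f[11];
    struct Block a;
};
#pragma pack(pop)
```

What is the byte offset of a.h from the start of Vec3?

52

Block: @0: h [8B, align 8] → 8; @8: e [8B, align 8] → 16; @16: c [1B, align 1] → 17; +7 tail pad (align 8); size 24, align 8
@0: m4 [4B, align 2] → 4
@4: g [8B, align 2] → 12
@12: m8 [2B, align 2] → 14
@14: m11 [8B, align 2] → 22
@22: m15 [8B, align 2] → 30
@30: m5 [11B, align 1] → 41
@41: f [11B, align 1] → 52
@52: a [24B, align 2] → 76
within Block: h at 0
52 + 0 = 52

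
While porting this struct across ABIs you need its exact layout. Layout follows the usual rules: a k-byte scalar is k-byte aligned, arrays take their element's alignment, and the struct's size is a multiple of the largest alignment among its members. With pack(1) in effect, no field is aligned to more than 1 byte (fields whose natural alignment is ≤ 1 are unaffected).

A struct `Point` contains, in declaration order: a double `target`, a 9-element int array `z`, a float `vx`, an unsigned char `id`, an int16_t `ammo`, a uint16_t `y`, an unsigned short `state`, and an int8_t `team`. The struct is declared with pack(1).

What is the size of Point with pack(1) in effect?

0..8  target  (8B, 1-aligned)
8..44  z  (36B, 1-aligned)
44..48  vx  (4B, 1-aligned)
48..49  id  (1B, 1-aligned)
49..51  ammo  (2B, 1-aligned)
51..53  y  (2B, 1-aligned)
53..55  state  (2B, 1-aligned)
55..56  team  (1B, 1-aligned)
sizeof = 56, alignof = 1

56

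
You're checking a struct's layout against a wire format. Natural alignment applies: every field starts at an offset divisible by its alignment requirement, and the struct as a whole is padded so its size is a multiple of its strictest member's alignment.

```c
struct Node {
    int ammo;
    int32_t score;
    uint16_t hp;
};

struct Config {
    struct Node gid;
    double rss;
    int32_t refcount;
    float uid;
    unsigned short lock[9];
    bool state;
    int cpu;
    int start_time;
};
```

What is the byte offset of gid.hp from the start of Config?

Node: @0: ammo [4B, align 4] → 4; @4: score [4B, align 4] → 8; @8: hp [2B, align 2] → 10; +2 tail pad (align 4); size 12, align 4
@0: gid [12B, align 4] → 12
within Node: hp at 8
0 + 8 = 8

8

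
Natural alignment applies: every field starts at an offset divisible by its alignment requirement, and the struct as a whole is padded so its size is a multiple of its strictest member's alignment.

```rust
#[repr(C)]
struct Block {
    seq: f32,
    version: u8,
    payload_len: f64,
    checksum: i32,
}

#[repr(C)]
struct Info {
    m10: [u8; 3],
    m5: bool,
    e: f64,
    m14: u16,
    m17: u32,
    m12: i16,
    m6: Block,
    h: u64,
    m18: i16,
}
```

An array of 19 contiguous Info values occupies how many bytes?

Block: @0: seq [4B, align 4] → 4; @4: version [1B, align 1] → 5; +3 pad (align 8); @8: payload_len [8B, align 8] → 16; @16: checksum [4B, align 4] → 20; +4 tail pad (align 8); size 24, align 8
@0: m10 [3B, align 1] → 3
@3: m5 [1B, align 1] → 4
+4 pad (align 8)
@8: e [8B, align 8] → 16
@16: m14 [2B, align 2] → 18
+2 pad (align 4)
@20: m17 [4B, align 4] → 24
@24: m12 [2B, align 2] → 26
+6 pad (align 8)
@32: m6 [24B, align 8] → 56
@56: h [8B, align 8] → 64
@64: m18 [2B, align 2] → 66
+6 tail pad (align 8)
size 72, align 8
array of 19: 19 × 72 = 1368

1368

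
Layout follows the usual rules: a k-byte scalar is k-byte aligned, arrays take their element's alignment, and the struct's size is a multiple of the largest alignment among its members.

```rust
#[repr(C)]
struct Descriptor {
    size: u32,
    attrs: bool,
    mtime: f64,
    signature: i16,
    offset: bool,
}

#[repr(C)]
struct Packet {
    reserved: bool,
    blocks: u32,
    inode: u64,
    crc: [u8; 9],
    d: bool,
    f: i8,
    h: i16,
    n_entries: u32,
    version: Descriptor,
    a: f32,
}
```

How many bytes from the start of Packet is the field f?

Descriptor: 0..4  size  (4B, 4-aligned); 4..5  attrs  (1B, 1-aligned); 5..8  -- padding (3B); 8..16  mtime  (8B, 8-aligned); 16..18  signature  (2B, 2-aligned); 18..19  offset  (1B, 1-aligned); 19..24  -- tail padding (5B); sizeof = 24, alignof = 8
0..1  reserved  (1B, 1-aligned)
1..4  -- padding (3B)
4..8  blocks  (4B, 4-aligned)
8..16  inode  (8B, 8-aligned)
16..25  crc  (9B, 1-aligned)
25..26  d  (1B, 1-aligned)
26..27  f  (1B, 1-aligned)

26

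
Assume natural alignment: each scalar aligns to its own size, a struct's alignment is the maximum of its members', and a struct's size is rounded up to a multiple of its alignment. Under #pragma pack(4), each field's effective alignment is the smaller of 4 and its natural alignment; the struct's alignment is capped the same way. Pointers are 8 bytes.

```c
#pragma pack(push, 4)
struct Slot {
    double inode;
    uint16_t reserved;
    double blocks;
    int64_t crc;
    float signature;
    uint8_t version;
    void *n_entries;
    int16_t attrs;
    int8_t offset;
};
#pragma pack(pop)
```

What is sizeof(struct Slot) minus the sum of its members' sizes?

@0: inode [8B, align 4] → 8
@8: reserved [2B, align 2] → 10
+2 pad (align 4)
@12: blocks [8B, align 4] → 20
@20: crc [8B, align 4] → 28
@28: signature [4B, align 4] → 32
@32: version [1B, align 1] → 33
+3 pad (align 4)
@36: n_entries [8B, align 4] → 44
@44: attrs [2B, align 2] → 46
@46: offset [1B, align 1] → 47
+1 tail pad (align 4)
size 48, align 4
data bytes 42, size 48 → padding 6

6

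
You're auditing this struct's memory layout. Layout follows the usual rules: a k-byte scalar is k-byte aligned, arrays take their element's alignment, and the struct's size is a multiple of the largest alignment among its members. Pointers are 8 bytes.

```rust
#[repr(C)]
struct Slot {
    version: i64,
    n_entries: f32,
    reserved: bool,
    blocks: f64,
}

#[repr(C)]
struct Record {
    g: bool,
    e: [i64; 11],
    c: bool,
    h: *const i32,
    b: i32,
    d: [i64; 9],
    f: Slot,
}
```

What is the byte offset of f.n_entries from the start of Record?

Slot: version at 0 (size 8, align 8) → ends 8; n_entries at 8 (size 4, align 4) → ends 12; reserved at 12 (size 1, align 1) → ends 13; pad 3 to align 8 for blocks; blocks at 16 (size 8, align 8) → ends 24; total 24 bytes, alignment 8
g at 0 (size 1, align 1) → ends 1
pad 7 to align 8 for e
e at 8 (size 88, align 8) → ends 96
c at 96 (size 1, align 1) → ends 97
pad 7 to align 8 for h
h at 104 (size 8, align 8) → ends 112
b at 112 (size 4, align 4) → ends 116
pad 4 to align 8 for d
d at 120 (size 72, align 8) → ends 192
f at 192 (size 24, align 8) → ends 216
within Slot: n_entries at 8
192 + 8 = 200

200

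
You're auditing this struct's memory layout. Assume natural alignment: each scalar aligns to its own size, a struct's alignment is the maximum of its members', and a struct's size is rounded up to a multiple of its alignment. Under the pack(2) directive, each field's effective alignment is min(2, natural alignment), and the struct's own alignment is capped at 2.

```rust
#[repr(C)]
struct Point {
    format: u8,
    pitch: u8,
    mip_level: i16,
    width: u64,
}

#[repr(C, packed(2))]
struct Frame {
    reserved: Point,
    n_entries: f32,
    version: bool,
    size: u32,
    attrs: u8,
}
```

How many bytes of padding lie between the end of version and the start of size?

Point: 0..1  format  (1B, 1-aligned); 1..2  pitch  (1B, 1-aligned); 2..4  mip_level  (2B, 2-aligned); 4..8  -- padding (4B); 8..16  width  (8B, 8-aligned); sizeof = 16, alignof = 8
0..16  reserved  (16B, 2-aligned)
16..20  n_entries  (4B, 2-aligned)
20..21  version  (1B, 1-aligned)
21..22  -- padding (1B)
22..26  size  (4B, 2-aligned)

1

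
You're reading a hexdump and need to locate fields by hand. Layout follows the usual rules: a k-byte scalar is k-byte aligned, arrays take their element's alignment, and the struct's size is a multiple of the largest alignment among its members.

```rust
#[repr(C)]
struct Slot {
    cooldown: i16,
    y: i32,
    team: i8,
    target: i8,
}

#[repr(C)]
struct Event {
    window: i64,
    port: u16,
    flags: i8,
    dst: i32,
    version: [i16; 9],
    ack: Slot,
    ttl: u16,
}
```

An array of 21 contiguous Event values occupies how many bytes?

1176

Slot: @0: cooldown [2B, align 2] → 2; +2 pad (align 4); @4: y [4B, align 4] → 8; @8: team [1B, align 1] → 9; @9: target [1B, align 1] → 10; +2 tail pad (align 4); size 12, align 4
@0: window [8B, align 8] → 8
@8: port [2B, align 2] → 10
@10: flags [1B, align 1] → 11
+1 pad (align 4)
@12: dst [4B, align 4] → 16
@16: version [18B, align 2] → 34
+2 pad (align 4)
@36: ack [12B, align 4] → 48
@48: ttl [2B, align 2] → 50
+6 tail pad (align 8)
size 56, align 8
array of 21: 21 × 56 = 1176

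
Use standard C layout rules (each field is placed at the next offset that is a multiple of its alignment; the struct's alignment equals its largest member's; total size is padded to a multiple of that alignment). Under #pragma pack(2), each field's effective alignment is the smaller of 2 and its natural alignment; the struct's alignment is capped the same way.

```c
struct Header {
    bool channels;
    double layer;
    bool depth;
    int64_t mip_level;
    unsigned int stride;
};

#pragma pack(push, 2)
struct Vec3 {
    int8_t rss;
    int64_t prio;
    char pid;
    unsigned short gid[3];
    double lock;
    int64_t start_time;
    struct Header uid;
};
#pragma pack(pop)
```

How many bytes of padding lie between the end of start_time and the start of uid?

Header: channels at 0 (size 1, align 1) → ends 1; pad 7 to align 8 for layer; layer at 8 (size 8, align 8) → ends 16; depth at 16 (size 1, align 1) → ends 17; pad 7 to align 8 for mip_level; mip_level at 24 (size 8, align 8) → ends 32; stride at 32 (size 4, align 4) → ends 36; tail pad 4 to reach multiple of 8; total 40 bytes, alignment 8
rss at 0 (size 1, align 1) → ends 1
pad 1 to align 2 for prio
prio at 2 (size 8, align 2) → ends 10
pid at 10 (size 1, align 1) → ends 11
pad 1 to align 2 for gid
gid at 12 (size 6, align 2) → ends 18
lock at 18 (size 8, align 2) → ends 26
start_time at 26 (size 8, align 2) → ends 34
uid at 34 (size 40, align 2) → ends 74

0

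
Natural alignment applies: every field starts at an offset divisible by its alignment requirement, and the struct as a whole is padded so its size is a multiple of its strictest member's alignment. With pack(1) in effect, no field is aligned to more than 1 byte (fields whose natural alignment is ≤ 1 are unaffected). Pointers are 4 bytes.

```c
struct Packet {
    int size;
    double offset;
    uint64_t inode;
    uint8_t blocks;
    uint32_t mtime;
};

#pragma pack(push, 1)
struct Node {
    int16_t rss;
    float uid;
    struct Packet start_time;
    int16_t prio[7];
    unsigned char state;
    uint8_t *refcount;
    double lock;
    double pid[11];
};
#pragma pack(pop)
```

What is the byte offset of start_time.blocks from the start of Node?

Packet: @0: size [4B, align 4] → 4; +4 pad (align 8); @8: offset [8B, align 8] → 16; @16: inode [8B, align 8] → 24; @24: blocks [1B, align 1] → 25; +3 pad (align 4); @28: mtime [4B, align 4] → 32; size 32, align 8
@0: rss [2B, align 1] → 2
@2: uid [4B, align 1] → 6
@6: start_time [32B, align 1] → 38
within Packet: blocks at 24
6 + 24 = 30

30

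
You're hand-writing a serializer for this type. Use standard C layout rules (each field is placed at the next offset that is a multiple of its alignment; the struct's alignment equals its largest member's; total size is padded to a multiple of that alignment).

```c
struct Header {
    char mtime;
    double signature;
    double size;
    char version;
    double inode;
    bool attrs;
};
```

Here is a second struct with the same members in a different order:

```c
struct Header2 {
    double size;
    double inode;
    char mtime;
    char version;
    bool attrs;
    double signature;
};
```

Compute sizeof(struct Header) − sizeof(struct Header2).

@0: mtime [1B, align 1] → 1
+7 pad (align 8)
@8: signature [8B, align 8] → 16
@16: size [8B, align 8] → 24
@24: version [1B, align 1] → 25
+7 pad (align 8)
@32: inode [8B, align 8] → 40
@40: attrs [1B, align 1] → 41
+7 tail pad (align 8)
size 48, align 8
— Header2 —
@0: size [8B, align 8] → 8
@8: inode [8B, align 8] → 16
@16: mtime [1B, align 1] → 17
@17: version [1B, align 1] → 18
@18: attrs [1B, align 1] → 19
+5 pad (align 8)
@24: signature [8B, align 8] → 32
size 32, align 8
48 − 32 = 16

16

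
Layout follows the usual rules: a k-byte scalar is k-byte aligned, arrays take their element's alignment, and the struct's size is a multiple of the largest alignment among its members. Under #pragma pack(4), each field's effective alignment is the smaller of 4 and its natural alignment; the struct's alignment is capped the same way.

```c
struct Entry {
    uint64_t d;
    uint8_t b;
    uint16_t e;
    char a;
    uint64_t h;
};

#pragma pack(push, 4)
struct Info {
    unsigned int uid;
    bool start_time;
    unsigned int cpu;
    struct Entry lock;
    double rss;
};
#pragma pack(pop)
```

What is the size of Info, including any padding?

44

Entry: @0: d [8B, align 8] → 8; @8: b [1B, align 1] → 9; +1 pad (align 2); @10: e [2B, align 2] → 12; @12: a [1B, align 1] → 13; +3 pad (align 8); @16: h [8B, align 8] → 24; size 24, align 8
@0: uid [4B, align 4] → 4
@4: start_time [1B, align 1] → 5
+3 pad (align 4)
@8: cpu [4B, align 4] → 12
@12: lock [24B, align 4] → 36
@36: rss [8B, align 4] → 44
size 44, align 4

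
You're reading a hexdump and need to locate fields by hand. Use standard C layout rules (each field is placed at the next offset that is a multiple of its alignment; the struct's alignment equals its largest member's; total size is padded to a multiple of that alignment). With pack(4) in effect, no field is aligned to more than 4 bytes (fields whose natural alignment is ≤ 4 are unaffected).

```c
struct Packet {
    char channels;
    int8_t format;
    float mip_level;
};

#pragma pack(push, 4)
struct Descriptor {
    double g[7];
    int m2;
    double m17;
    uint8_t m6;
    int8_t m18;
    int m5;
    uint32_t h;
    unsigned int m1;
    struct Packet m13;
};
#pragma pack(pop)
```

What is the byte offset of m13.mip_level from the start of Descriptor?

88

Packet: @0: channels [1B, align 1] → 1; @1: format [1B, align 1] → 2; +2 pad (align 4); @4: mip_level [4B, align 4] → 8; size 8, align 4
@0: g [56B, align 4] → 56
@56: m2 [4B, align 4] → 60
@60: m17 [8B, align 4] → 68
@68: m6 [1B, align 1] → 69
@69: m18 [1B, align 1] → 70
+2 pad (align 4)
@72: m5 [4B, align 4] → 76
@76: h [4B, align 4] → 80
@80: m1 [4B, align 4] → 84
@84: m13 [8B, align 4] → 92
within Packet: mip_level at 4
84 + 4 = 88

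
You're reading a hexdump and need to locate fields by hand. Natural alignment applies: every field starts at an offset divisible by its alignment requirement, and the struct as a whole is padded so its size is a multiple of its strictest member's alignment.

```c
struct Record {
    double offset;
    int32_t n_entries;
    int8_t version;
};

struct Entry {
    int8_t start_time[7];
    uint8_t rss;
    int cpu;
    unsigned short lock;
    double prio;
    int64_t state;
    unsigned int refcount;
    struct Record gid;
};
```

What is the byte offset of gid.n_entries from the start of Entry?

Record: 0..8  offset  (8B, 8-aligned); 8..12  n_entries  (4B, 4-aligned); 12..13  version  (1B, 1-aligned); 13..16  -- tail padding (3B); sizeof = 16, alignof = 8
0..7  start_time  (7B, 1-aligned)
7..8  rss  (1B, 1-aligned)
8..12  cpu  (4B, 4-aligned)
12..14  lock  (2B, 2-aligned)
14..16  -- padding (2B)
16..24  prio  (8B, 8-aligned)
24..32  state  (8B, 8-aligned)
32..36  refcount  (4B, 4-aligned)
36..40  -- padding (4B)
40..56  gid  (16B, 8-aligned)
within Record: n_entries at 8
40 + 8 = 48

48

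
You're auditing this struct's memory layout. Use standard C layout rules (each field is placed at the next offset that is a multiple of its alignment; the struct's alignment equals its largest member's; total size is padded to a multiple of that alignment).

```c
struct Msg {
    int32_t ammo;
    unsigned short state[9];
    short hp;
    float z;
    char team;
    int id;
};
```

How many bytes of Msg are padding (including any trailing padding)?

3

0..4  ammo  (4B, 4-aligned)
4..22  state  (18B, 2-aligned)
22..24  hp  (2B, 2-aligned)
24..28  z  (4B, 4-aligned)
28..29  team  (1B, 1-aligned)
29..32  -- padding (3B)
32..36  id  (4B, 4-aligned)
sizeof = 36, alignof = 4
data bytes 33, size 36 → padding 3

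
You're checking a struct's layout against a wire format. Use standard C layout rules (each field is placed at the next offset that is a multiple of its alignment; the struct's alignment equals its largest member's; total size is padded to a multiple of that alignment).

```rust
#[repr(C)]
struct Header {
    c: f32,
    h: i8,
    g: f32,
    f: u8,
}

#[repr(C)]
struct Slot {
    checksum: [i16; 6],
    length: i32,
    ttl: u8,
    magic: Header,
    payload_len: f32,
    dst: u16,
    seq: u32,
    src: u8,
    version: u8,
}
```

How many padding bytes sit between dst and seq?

Header: 0..4  c  (4B, 4-aligned); 4..5  h  (1B, 1-aligned); 5..8  -- padding (3B); 8..12  g  (4B, 4-aligned); 12..13  f  (1B, 1-aligned); 13..16  -- tail padding (3B); sizeof = 16, alignof = 4
0..12  checksum  (12B, 2-aligned)
12..16  length  (4B, 4-aligned)
16..17  ttl  (1B, 1-aligned)
17..20  -- padding (3B)
20..36  magic  (16B, 4-aligned)
36..40  payload_len  (4B, 4-aligned)
40..42  dst  (2B, 2-aligned)
42..44  -- padding (2B)
44..48  seq  (4B, 4-aligned)

2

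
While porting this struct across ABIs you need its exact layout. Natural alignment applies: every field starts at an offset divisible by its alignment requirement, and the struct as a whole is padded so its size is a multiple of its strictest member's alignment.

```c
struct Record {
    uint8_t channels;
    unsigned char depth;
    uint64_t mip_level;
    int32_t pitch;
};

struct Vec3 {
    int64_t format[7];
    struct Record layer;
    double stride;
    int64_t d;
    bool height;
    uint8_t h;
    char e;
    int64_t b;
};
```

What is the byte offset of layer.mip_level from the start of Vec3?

Record: 0..1  channels  (1B, 1-aligned); 1..2  depth  (1B, 1-aligned); 2..8  -- padding (6B); 8..16  mip_level  (8B, 8-aligned); 16..20  pitch  (4B, 4-aligned); 20..24  -- tail padding (4B); sizeof = 24, alignof = 8
0..56  format  (56B, 8-aligned)
56..80  layer  (24B, 8-aligned)
within Record: mip_level at 8
56 + 8 = 64

64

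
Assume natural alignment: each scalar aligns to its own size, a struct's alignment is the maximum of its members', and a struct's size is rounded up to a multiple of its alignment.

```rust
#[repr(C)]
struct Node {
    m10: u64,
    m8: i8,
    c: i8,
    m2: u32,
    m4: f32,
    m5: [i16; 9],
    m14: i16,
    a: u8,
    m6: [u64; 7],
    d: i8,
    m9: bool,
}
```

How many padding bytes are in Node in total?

m10 at 0 (size 8, align 8) → ends 8
m8 at 8 (size 1, align 1) → ends 9
c at 9 (size 1, align 1) → ends 10
pad 2 to align 4 for m2
m2 at 12 (size 4, align 4) → ends 16
m4 at 16 (size 4, align 4) → ends 20
m5 at 20 (size 18, align 2) → ends 38
m14 at 38 (size 2, align 2) → ends 40
a at 40 (size 1, align 1) → ends 41
pad 7 to align 8 for m6
m6 at 48 (size 56, align 8) → ends 104
d at 104 (size 1, align 1) → ends 105
m9 at 105 (size 1, align 1) → ends 106
tail pad 6 to reach multiple of 8
total 112 bytes, alignment 8
data bytes 97, size 112 → padding 15

15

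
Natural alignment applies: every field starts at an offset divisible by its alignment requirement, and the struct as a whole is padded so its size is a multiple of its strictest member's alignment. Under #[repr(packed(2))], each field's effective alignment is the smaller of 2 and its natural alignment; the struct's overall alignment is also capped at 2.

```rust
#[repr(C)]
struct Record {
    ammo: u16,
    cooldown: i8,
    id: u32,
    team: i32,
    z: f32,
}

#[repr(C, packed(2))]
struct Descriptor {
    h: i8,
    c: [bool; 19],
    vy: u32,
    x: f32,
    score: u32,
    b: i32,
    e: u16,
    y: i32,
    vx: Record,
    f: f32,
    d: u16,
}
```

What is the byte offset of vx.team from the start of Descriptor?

Record: @0: ammo [2B, align 2] → 2; @2: cooldown [1B, align 1] → 3; +1 pad (align 4); @4: id [4B, align 4] → 8; @8: team [4B, align 4] → 12; @12: z [4B, align 4] → 16; size 16, align 4
@0: h [1B, align 1] → 1
@1: c [19B, align 1] → 20
@20: vy [4B, align 2] → 24
@24: x [4B, align 2] → 28
@28: score [4B, align 2] → 32
@32: b [4B, align 2] → 36
@36: e [2B, align 2] → 38
@38: y [4B, align 2] → 42
@42: vx [16B, align 2] → 58
within Record: team at 8
42 + 8 = 50

50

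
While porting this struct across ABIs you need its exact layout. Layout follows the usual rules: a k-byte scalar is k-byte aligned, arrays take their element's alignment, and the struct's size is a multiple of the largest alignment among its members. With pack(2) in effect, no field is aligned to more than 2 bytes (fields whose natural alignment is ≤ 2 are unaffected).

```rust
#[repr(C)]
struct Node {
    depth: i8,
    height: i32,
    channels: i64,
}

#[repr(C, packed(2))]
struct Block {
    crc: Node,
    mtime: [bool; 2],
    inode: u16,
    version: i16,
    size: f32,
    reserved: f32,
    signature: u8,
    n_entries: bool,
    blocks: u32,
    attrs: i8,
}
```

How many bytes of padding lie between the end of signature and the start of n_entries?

0

Node: @0: depth [1B, align 1] → 1; +3 pad (align 4); @4: height [4B, align 4] → 8; @8: channels [8B, align 8] → 16; size 16, align 8
@0: crc [16B, align 2] → 16
@16: mtime [2B, align 1] → 18
@18: inode [2B, align 2] → 20
@20: version [2B, align 2] → 22
@22: size [4B, align 2] → 26
@26: reserved [4B, align 2] → 30
@30: signature [1B, align 1] → 31
@31: n_entries [1B, align 1] → 32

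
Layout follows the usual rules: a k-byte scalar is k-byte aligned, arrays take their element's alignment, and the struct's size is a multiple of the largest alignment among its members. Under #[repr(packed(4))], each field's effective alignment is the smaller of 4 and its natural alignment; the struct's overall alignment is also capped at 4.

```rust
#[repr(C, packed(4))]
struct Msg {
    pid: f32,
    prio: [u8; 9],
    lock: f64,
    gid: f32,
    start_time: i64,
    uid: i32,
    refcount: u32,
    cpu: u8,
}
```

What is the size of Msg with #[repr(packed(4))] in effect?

48

pid at 0 (size 4, align 4) → ends 4
prio at 4 (size 9, align 1) → ends 13
pad 3 to align 4 for lock
lock at 16 (size 8, align 4) → ends 24
gid at 24 (size 4, align 4) → ends 28
start_time at 28 (size 8, align 4) → ends 36
uid at 36 (size 4, align 4) → ends 40
refcount at 40 (size 4, align 4) → ends 44
cpu at 44 (size 1, align 1) → ends 45
tail pad 3 to reach multiple of 4
total 48 bytes, alignment 4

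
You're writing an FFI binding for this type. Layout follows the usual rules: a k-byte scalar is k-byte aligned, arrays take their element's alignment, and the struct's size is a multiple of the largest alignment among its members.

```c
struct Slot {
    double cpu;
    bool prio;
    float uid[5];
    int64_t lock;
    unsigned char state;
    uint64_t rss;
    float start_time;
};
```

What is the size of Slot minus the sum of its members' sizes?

14

@0: cpu [8B, align 8] → 8
@8: prio [1B, align 1] → 9
+3 pad (align 4)
@12: uid [20B, align 4] → 32
@32: lock [8B, align 8] → 40
@40: state [1B, align 1] → 41
+7 pad (align 8)
@48: rss [8B, align 8] → 56
@56: start_time [4B, align 4] → 60
+4 tail pad (align 8)
size 64, align 8
data bytes 50, size 64 → padding 14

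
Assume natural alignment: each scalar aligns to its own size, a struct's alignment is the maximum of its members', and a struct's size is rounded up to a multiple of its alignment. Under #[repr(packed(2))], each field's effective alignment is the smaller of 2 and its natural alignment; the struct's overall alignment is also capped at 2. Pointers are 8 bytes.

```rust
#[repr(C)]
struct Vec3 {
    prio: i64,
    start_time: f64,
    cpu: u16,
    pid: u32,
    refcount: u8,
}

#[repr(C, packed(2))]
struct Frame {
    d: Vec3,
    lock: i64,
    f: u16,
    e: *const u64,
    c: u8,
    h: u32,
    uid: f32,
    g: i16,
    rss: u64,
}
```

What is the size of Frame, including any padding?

Vec3: prio at 0 (size 8, align 8) → ends 8; start_time at 8 (size 8, align 8) → ends 16; cpu at 16 (size 2, align 2) → ends 18; pad 2 to align 4 for pid; pid at 20 (size 4, align 4) → ends 24; refcount at 24 (size 1, align 1) → ends 25; tail pad 7 to reach multiple of 8; total 32 bytes, alignment 8
d at 0 (size 32, align 2) → ends 32
lock at 32 (size 8, align 2) → ends 40
f at 40 (size 2, align 2) → ends 42
e at 42 (size 8, align 2) → ends 50
c at 50 (size 1, align 1) → ends 51
pad 1 to align 2 for h
h at 52 (size 4, align 2) → ends 56
uid at 56 (size 4, align 2) → ends 60
g at 60 (size 2, align 2) → ends 62
rss at 62 (size 8, align 2) → ends 70
total 70 bytes, alignment 2

70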